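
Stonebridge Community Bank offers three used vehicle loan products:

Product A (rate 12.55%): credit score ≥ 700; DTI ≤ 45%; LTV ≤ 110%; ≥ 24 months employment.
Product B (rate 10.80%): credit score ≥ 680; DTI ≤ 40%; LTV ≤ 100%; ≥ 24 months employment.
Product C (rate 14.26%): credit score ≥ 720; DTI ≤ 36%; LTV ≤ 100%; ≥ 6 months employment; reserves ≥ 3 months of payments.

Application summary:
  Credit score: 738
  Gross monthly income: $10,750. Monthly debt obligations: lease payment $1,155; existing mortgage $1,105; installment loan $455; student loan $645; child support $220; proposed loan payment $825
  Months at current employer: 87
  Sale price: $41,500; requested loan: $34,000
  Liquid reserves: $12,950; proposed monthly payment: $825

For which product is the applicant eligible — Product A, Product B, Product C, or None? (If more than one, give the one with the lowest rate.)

Product A

Total debts = (1,155 + 1,105 + 455 + 645 + 220 + 825) = 4,405; DTI = 4,405/10,750 = 41%.
LTV = 34,000/41,500 = 81.9%.
Reserves = 12,950/825 = 15.7 months.
Product A: score 738 ≥ 700; DTI 41% ≤ 45%; LTV 81.9% ≤ 110%; employment 87 ≥ 24 mo → qualifies.
Product B: score 738 ≥ 680; DTI 41% > 40%; LTV 81.9% ≤ 100%; employment 87 ≥ 24 mo → does not qualify.
Product C: score 738 ≥ 720; DTI 41% > 36%; LTV 81.9% ≤ 100%; employment 87 ≥ 6 mo; reserves 15.7 ≥ 3 mo → does not qualify.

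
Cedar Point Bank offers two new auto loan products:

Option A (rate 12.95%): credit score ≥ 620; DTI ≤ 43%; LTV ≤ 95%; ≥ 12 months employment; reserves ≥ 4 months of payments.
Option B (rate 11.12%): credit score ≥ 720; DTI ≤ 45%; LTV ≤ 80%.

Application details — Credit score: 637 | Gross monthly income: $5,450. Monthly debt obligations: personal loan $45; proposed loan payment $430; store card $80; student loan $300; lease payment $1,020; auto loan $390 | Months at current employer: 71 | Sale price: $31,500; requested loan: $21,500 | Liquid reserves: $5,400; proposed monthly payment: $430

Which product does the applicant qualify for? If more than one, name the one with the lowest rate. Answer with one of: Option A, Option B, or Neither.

Total debts = (45 + 430 + 80 + 300 + 1,020 + 390) = 2,265; DTI = 2,265/5,450 = 41.6%.
LTV = 21,500/31,500 = 68.3%.
Reserves = 5,400/430 = 12.6 months.
Option A: score 637 ≥ 620; DTI 41.6% ≤ 43%; LTV 68.3% ≤ 95%; employment 71 ≥ 12 mo; reserves 12.6 ≥ 4 mo → qualifies.
Option B: score 637 < 720; DTI 41.6% ≤ 45%; LTV 68.3% ≤ 80% → does not qualify.

Option A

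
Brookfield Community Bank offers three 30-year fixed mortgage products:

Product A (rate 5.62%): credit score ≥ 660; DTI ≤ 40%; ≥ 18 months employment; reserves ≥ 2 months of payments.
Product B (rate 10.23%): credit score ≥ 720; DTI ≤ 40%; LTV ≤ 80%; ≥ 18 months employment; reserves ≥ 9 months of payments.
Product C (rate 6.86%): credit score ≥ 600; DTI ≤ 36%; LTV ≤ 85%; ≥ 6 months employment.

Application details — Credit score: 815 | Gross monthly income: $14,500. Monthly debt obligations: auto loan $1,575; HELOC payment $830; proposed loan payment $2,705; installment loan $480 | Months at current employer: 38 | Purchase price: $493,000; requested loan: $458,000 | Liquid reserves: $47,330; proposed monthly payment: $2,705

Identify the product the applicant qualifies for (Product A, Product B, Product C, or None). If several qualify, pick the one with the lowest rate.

Product A

Total debts = (1,575 + 830 + 2,705 + 480) = 5,590; DTI = 5,590/14,500 = 38.6%.
LTV = 458,000/493,000 = 92.9%.
Reserves = 47,330/2,705 = 17.5 months.
Product A: score 815 ≥ 660; DTI 38.6% ≤ 40%; employment 38 ≥ 18 mo; reserves 17.5 ≥ 2 mo → qualifies.
Product B: score 815 ≥ 720; DTI 38.6% ≤ 40%; LTV 92.9% > 80%; employment 38 ≥ 18 mo; reserves 17.5 ≥ 9 mo → does not qualify.
Product C: score 815 ≥ 600; DTI 38.6% > 36%; LTV 92.9% > 85%; employment 38 ≥ 6 mo → does not qualify.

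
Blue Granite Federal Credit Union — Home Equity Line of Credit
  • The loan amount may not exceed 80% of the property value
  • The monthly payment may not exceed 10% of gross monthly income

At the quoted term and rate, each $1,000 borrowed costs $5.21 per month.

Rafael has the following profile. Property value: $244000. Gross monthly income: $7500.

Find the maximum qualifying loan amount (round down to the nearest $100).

$143,900

Payment cap: 10% × $7,500 = $750/month.
At $5.21 per $1,000, that supports 750/5.21 × 1,000 ≈ $143,953 → $143,900.
LTV cap: 80% × $244,000 = $195,200 → $195,200.
Binding constraint: payment-to-income.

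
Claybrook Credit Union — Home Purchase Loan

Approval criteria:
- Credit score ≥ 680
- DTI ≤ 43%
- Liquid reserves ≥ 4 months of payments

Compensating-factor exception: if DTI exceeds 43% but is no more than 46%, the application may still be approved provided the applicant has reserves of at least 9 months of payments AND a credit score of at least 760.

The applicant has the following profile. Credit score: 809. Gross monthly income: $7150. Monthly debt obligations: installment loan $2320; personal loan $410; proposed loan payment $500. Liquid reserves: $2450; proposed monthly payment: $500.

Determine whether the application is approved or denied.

Credit score 809 ≥ 680 (meets base)
Total debts = (2,320 + 410 + 500) = 3,230. DTI = 3,230/7,150 = 45.2% > 43% — standard DTI limit exceeded.
Liquid reserves cover 2,450/500 = 4.9 months — ≥ 4 required
45.2% falls in the override range (43%–46%), so the compensating-factor test applies.
Override check — reserves: 4.9 mo (short of 9); score: 809 (ok).
Override conditions not both satisfied; exception does not apply.

Denied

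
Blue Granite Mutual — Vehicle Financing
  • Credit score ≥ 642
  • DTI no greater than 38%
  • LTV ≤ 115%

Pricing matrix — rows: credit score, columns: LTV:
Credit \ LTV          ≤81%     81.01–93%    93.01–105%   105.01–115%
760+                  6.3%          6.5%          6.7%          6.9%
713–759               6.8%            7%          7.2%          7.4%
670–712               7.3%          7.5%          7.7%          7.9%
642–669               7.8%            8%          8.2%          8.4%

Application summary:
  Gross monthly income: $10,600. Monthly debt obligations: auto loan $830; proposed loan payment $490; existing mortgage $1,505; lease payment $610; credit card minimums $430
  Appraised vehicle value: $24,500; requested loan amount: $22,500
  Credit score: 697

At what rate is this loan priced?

Credit score 697 ≥ 642; Total monthly debts = (830 + 490 + 1,505 + 610 + 430) = 3,865. DTI: 3,865 ÷ 10,600 = 36.5%, within the 38% cap
Loan-to-value = 22,500/24,500 = 91.8% — pass (115% max)
Score 697 is in the 670–712 band; LTV 91.8% is in the 81.01–93% band → 7.5%.

7.5%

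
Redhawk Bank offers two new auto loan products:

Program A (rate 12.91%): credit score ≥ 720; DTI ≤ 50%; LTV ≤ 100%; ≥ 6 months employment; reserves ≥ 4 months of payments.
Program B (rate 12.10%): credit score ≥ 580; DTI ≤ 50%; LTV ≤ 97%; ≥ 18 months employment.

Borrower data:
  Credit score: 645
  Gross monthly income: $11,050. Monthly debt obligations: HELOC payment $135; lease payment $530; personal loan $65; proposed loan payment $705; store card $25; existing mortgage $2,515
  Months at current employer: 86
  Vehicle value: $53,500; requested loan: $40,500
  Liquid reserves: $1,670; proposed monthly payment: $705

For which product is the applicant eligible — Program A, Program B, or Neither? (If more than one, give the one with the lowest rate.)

Program B

Total debts = (135 + 530 + 65 + 705 + 25 + 2,515) = 3,975; DTI = 3,975/11,050 = 36%.
LTV = 40,500/53,500 = 75.7%.
Reserves = 1,670/705 = 2.4 months.
Program A: score 645 < 720; DTI 36% ≤ 50%; LTV 75.7% ≤ 100%; employment 86 ≥ 6 mo; reserves 2.4 < 4 mo → does not qualify.
Program B: score 645 ≥ 580; DTI 36% ≤ 50%; LTV 75.7% ≤ 97%; employment 86 ≥ 18 mo → qualifies.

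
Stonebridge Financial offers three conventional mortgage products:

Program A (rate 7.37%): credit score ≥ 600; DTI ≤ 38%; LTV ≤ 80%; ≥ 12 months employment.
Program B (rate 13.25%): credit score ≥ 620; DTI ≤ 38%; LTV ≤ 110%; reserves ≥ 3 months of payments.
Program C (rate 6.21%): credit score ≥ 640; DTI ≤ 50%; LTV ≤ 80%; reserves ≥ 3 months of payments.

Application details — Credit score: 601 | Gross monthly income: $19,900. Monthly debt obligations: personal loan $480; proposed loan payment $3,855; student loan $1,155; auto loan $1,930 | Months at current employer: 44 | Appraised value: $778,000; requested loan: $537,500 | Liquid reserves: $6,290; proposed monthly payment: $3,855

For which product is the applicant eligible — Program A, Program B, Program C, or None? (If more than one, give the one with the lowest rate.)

Program A

Total debts = (480 + 3,855 + 1,155 + 1,930) = 7,420; DTI = 7,420/19,900 = 37.3%.
LTV = 537,500/778,000 = 69.1%.
Reserves = 6,290/3,855 = 1.6 months.
Program A: score 601 ≥ 600; DTI 37.3% ≤ 38%; LTV 69.1% ≤ 80%; employment 44 ≥ 12 mo → qualifies.
Program B: score 601 < 620; DTI 37.3% ≤ 38%; LTV 69.1% ≤ 110%; reserves 1.6 < 3 mo → does not qualify.
Program C: score 601 < 640; DTI 37.3% ≤ 50%; LTV 69.1% ≤ 80%; reserves 1.6 < 3 mo → does not qualify.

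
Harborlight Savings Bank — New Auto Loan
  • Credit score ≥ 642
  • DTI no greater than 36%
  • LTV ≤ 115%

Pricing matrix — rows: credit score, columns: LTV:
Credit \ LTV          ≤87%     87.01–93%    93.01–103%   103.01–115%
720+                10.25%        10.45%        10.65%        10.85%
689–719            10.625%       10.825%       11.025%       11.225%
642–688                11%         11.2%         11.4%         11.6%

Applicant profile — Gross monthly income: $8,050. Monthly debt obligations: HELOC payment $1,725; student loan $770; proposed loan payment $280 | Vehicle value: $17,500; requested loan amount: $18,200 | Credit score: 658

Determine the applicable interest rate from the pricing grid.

Credit score 658 ≥ 642; Total monthly debts = (1,725 + 770 + 280) = 2,775. DTI: 2,775 ÷ 8,050 = 34.5%, within the 36% cap
Loan-to-value = 18,200/17,500 = 104% — pass (115% max)
Credit 658 → row 642–688; LTV 104% → column 103.01–115%. Grid cell → 11.6%.

11.6%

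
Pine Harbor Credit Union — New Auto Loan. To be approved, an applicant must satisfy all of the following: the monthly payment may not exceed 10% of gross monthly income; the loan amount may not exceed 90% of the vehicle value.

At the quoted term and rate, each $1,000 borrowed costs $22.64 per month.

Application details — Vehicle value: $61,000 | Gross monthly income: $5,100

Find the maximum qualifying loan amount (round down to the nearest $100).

$22,500

Payment cap: 10% × $5,100 = $510/month.
At $22.64 per $1,000, that supports 510/22.64 × 1,000 ≈ $22,526 → $22,500.
LTV cap: 90% × $61,000 = $54,900 → $54,900.
Binding constraint: payment-to-income.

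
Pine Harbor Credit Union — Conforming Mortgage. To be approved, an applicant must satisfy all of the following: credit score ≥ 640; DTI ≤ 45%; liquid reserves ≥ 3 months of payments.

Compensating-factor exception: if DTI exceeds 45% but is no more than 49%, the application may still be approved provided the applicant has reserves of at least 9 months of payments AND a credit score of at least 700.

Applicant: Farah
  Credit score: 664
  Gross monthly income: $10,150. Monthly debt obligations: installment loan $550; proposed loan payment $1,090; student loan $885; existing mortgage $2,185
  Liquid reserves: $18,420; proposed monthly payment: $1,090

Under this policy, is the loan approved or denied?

Denied

Credit score 664 ≥ 640 (meets base)
Total debts = (550 + 1,090 + 885 + 2,185) = 4,710. DTI: 4,710 ÷ 10,150 = 46.4%, over the 45% base limit.
Reserves: 18,420 ÷ 1,090 = 16.9 months (meets 3-month minimum)
46.4% falls in the override range (45%–49%), so the compensating-factor test applies.
Reserves 16.9 ≥ 9 months; credit score 664 < 700.
Compensating-factor requirement not fully met.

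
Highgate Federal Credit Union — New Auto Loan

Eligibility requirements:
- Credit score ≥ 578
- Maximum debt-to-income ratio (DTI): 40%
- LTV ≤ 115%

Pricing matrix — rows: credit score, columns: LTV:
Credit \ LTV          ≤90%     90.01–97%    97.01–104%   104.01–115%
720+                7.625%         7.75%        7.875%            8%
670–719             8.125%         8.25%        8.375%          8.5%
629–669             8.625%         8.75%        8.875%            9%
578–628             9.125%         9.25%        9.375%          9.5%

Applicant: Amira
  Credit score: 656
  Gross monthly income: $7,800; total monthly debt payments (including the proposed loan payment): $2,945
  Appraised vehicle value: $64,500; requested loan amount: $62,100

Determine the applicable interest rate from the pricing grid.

Credit score 656 ≥ 578; Debt-to-income = 2,945/7,800 = 37.8% — meets 40% limit
LTV = 62,100/64,500 = 96.3% ≤ 115%
Score 656 is in the 629–669 band; LTV 96.3% is in the 90.01–97% band → 8.75%.

8.75%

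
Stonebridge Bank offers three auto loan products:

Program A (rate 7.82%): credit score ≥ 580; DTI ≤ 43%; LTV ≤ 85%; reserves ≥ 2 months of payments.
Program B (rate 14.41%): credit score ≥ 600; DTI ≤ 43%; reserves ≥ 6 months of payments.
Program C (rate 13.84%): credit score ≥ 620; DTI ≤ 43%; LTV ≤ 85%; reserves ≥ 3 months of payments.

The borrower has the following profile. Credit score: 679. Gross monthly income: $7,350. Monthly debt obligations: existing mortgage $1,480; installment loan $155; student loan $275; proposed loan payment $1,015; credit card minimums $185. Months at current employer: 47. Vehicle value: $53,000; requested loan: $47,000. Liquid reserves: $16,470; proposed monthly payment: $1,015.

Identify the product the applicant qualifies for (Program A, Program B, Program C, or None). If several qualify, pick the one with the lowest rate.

Total debts = (1,480 + 155 + 275 + 1,015 + 185) = 3,110; DTI = 3,110/7,350 = 42.3%.
LTV = 47,000/53,000 = 88.7%.
Reserves = 16,470/1,015 = 16.2 months.
Program A: score 679 ≥ 580; DTI 42.3% ≤ 43%; LTV 88.7% > 85%; reserves 16.2 ≥ 2 mo → does not qualify.
Program B: score 679 ≥ 600; DTI 42.3% ≤ 43%; reserves 16.2 ≥ 6 mo → qualifies.
Program C: score 679 ≥ 620; DTI 42.3% ≤ 43%; LTV 88.7% > 85%; reserves 16.2 ≥ 3 mo → does not qualify.

Program B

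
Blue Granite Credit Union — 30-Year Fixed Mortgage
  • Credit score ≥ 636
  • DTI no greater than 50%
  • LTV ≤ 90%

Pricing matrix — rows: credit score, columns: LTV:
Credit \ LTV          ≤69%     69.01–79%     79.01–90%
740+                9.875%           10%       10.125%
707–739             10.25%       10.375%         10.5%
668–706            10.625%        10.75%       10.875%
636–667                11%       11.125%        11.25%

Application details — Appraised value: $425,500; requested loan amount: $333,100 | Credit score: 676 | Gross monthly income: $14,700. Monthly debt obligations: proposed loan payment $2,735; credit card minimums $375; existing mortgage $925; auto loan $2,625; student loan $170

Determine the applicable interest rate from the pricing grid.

Credit score 676 ≥ 636; Total monthly debts = (2,735 + 375 + 925 + 2,625 + 170) = 6,830. Debt-to-income = 6,830/14,700 = 46.5% — meets 50% limit
LTV: 333,100 ÷ 425,500 = 78.3%, within 90% cap
Row: 676 falls in 668–706. Column: 78.3% falls in 69.01–79%. Rate = 10.75%.

10.75%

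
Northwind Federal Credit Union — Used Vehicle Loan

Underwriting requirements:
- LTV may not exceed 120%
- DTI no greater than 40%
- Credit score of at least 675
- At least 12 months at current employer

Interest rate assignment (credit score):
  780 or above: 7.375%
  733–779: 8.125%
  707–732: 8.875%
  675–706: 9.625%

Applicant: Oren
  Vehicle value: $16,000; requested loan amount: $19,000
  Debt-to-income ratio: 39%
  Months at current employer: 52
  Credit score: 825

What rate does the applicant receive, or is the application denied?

Credit score 825 ≥ 675 (meets minimum)
Debt-to-income 39% vs 40% cap — pass
Employment 52 ≥ 12 months
LTV: 19,000 ÷ 16,000 = 118.8%, within 120% cap
All requirements met. Score 825 falls in the 780 or above tier → 7.375%.

Approved at 7.375%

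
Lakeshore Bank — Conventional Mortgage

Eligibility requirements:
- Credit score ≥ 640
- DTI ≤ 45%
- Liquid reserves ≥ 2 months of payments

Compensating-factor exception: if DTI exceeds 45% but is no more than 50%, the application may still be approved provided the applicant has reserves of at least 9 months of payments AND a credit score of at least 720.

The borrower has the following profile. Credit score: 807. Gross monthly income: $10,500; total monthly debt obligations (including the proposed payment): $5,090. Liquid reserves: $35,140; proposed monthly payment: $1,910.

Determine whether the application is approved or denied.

Approved

Credit score 807 ≥ 640 (meets base)
DTI = 5,090/10,500 = 48.5% > 45% — standard DTI limit exceeded.
Liquid reserves cover 35,140/1,910 = 18.4 months — ≥ 2 required
48.5% falls in the override range (45%–50%), so the compensating-factor test applies.
Reserves 18.4 ≥ 9 months; credit score 807 ≥ 720.
Both compensating conditions met → exception applies.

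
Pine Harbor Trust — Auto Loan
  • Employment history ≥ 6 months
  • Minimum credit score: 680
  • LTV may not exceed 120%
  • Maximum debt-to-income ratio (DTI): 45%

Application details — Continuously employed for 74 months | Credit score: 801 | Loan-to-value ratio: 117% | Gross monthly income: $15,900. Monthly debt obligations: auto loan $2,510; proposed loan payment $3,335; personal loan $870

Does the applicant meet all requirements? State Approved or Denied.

Employment 74 ≥ 6 months
Credit score 801 ≥ 680 (meets)
LTV 117% — within 120%
Total monthly debts = (2,510 + 3,335 + 870) = 6,715. DTI = 6,715/15,900 = 42.2% ≤ 45%
All criteria satisfied.

Approved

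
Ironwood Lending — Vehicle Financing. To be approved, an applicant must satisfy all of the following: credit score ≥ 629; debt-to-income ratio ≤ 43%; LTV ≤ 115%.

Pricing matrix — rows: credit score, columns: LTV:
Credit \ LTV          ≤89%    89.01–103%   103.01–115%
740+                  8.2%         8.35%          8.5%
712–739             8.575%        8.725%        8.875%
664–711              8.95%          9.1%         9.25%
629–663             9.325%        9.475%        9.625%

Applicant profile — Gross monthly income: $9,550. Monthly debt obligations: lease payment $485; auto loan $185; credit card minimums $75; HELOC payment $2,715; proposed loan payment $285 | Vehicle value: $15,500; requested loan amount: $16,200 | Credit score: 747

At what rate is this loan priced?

8.5%

Credit score 747 ≥ 629; Total monthly debts = (485 + 185 + 75 + 2,715 + 285) = 3,745. Debt-to-income = 3,745/9,550 = 39.2% — meets 43% limit
LTV = 16,200/15,500 = 104.5% ≤ 115%
Score 747 is in the 740+ band; LTV 104.5% is in the 103.01–115% band → 8.5%.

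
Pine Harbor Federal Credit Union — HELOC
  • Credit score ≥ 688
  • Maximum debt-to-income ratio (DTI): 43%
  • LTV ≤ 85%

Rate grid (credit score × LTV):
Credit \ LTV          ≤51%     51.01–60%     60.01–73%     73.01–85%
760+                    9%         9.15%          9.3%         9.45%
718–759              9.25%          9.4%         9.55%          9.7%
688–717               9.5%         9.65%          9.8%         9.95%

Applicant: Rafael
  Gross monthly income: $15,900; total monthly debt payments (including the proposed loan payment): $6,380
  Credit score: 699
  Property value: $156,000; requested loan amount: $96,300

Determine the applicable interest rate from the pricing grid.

9.8%

Credit score 699 ≥ 688; DTI: 6,380 ÷ 15,900 = 40.1%, within the 43% cap
LTV = 96,300/156,000 = 61.7% ≤ 85%
Credit 699 → row 688–717; LTV 61.7% → column 60.01–73%. Grid cell → 9.8%.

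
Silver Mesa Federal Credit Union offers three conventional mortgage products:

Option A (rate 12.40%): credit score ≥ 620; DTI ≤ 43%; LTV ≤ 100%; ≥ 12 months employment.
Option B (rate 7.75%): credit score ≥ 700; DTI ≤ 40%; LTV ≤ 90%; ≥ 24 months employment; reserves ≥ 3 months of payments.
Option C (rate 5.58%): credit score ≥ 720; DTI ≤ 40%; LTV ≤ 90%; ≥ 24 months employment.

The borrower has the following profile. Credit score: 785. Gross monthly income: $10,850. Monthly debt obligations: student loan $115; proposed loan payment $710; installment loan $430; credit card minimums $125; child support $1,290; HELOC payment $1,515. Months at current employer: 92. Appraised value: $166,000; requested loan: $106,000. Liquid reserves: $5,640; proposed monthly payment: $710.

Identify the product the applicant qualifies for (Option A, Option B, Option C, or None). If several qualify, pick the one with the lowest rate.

Total debts = (115 + 710 + 430 + 125 + 1,290 + 1,515) = 4,185; DTI = 4,185/10,850 = 38.6%.
LTV = 106,000/166,000 = 63.9%.
Reserves = 5,640/710 = 7.9 months.
Option A: score 785 ≥ 620; DTI 38.6% ≤ 43%; LTV 63.9% ≤ 100%; employment 92 ≥ 12 mo → qualifies.
Option B: score 785 ≥ 700; DTI 38.6% ≤ 40%; LTV 63.9% ≤ 90%; employment 92 ≥ 24 mo; reserves 7.9 ≥ 3 mo → qualifies.
Option C: score 785 ≥ 720; DTI 38.6% ≤ 40%; LTV 63.9% ≤ 90%; employment 92 ≥ 24 mo → qualifies.
Qualifying: Option A, Option B, Option C. Lowest rate is 5.58% → Option C.

Option C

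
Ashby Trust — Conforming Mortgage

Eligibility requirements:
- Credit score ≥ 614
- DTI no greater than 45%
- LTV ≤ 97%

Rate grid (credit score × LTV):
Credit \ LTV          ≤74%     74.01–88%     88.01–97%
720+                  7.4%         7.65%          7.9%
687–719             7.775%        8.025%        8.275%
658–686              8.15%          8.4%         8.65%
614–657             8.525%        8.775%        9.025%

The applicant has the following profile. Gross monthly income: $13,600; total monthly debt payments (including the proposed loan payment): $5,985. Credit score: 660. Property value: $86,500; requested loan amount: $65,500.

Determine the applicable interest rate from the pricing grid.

8.4%

Credit score 660 ≥ 614; Debt-to-income = 5,985/13,600 = 44% — meets 45% limit
Loan-to-value = 65,500/86,500 = 75.7% — pass (97% max)
Row: 660 falls in 658–686. Column: 75.7% falls in 74.01–88%. Rate = 8.4%.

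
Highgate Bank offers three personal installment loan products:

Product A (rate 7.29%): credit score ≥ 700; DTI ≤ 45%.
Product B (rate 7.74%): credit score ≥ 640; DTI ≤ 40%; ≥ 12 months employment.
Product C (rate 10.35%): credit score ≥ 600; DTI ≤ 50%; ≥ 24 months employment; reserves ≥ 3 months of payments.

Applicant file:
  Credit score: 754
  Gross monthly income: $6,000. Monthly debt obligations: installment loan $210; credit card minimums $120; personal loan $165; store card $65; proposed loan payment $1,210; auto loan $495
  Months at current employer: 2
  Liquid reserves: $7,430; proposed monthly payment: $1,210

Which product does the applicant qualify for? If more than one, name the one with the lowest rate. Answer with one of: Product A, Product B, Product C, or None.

Total debts = (210 + 120 + 165 + 65 + 1,210 + 495) = 2,265; DTI = 2,265/6,000 = 37.8%.
Reserves = 7,430/1,210 = 6.1 months.
Product A: score 754 ≥ 700; DTI 37.8% ≤ 45% → qualifies.
Product B: score 754 ≥ 640; DTI 37.8% ≤ 40%; employment 2 < 12 mo → does not qualify.
Product C: score 754 ≥ 600; DTI 37.8% ≤ 50%; employment 2 < 24 mo; reserves 6.1 ≥ 3 mo → does not qualify.

Product A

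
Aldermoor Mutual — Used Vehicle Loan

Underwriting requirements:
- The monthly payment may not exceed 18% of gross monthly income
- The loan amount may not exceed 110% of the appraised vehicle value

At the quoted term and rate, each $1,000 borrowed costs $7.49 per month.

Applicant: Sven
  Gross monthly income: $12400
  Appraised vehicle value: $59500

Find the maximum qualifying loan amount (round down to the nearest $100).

$65,400

Payment cap: 18% × $12,400 = $2,232/month.
At $7.49 per $1,000, that supports 2,232/7.49 × 1,000 ≈ $297,997 → $297,900.
LTV cap: 110% × $59,500 = $65,450 → $65,400.
Binding constraint: loan-to-value.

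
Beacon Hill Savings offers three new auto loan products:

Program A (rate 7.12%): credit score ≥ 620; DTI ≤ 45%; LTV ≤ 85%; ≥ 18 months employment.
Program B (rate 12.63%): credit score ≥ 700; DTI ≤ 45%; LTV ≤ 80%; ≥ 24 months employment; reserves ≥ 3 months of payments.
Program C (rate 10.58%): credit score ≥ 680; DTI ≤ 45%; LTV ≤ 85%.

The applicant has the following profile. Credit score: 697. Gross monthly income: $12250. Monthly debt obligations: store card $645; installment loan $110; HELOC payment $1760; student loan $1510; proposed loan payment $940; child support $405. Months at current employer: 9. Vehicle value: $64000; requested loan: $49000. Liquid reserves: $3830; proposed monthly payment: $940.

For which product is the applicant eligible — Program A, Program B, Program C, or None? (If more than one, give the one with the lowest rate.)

Total debts = (645 + 110 + 1,760 + 1,510 + 940 + 405) = 5,370; DTI = 5,370/12,250 = 43.8%.
LTV = 49,000/64,000 = 76.6%.
Reserves = 3,830/940 = 4.1 months.
Program A: score 697 ≥ 620; DTI 43.8% ≤ 45%; LTV 76.6% ≤ 85%; employment 9 < 18 mo → does not qualify.
Program B: score 697 < 700; DTI 43.8% ≤ 45%; LTV 76.6% ≤ 80%; employment 9 < 24 mo; reserves 4.1 ≥ 3 mo → does not qualify.
Program C: score 697 ≥ 680; DTI 43.8% ≤ 45%; LTV 76.6% ≤ 85% → qualifies.

Program C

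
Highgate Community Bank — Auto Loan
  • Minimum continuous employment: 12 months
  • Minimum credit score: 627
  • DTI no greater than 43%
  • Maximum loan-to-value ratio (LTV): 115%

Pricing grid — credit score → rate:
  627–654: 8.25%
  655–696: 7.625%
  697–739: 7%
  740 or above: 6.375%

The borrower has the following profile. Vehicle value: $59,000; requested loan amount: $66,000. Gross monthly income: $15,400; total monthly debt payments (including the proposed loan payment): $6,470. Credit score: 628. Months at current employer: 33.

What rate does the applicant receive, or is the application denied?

Approved at 8.25%

Credit score 628 ≥ 627 (meets minimum)
Employment 33 ≥ 12 months
Loan-to-value = 66,000/59,000 = 111.9% — pass (115% max)
Debt-to-income = 6,470/15,400 = 42% — meets 43% limit
All requirements met. Score 628 falls in the 627–654 tier → 8.25%.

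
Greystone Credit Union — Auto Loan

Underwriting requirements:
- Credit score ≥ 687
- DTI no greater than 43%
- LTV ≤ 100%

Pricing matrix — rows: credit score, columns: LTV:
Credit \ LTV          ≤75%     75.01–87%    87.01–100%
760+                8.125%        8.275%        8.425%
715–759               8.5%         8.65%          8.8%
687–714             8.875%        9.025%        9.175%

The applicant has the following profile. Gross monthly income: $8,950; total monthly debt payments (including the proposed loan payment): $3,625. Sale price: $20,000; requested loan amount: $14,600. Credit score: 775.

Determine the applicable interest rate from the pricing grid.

8.125%

Credit score 775 ≥ 687; DTI = 3,625/8,950 = 40.5% ≤ 43%
LTV: 14,600 ÷ 20,000 = 73%, within 100% cap
Score 775 is in the 760+ band; LTV 73% is in the ≤75% band → 8.125%.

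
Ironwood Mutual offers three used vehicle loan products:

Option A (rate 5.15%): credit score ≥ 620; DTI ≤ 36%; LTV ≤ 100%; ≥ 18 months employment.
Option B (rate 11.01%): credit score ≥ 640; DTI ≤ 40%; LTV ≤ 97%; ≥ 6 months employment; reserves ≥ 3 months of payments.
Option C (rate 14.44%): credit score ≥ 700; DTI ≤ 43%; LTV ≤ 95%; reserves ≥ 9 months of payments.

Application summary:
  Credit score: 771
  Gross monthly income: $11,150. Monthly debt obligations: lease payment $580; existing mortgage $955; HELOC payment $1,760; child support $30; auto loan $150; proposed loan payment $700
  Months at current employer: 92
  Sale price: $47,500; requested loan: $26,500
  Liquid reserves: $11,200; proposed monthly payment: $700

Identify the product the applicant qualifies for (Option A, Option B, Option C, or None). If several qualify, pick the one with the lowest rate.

Option B

Total debts = (580 + 955 + 1,760 + 30 + 150 + 700) = 4,175; DTI = 4,175/11,150 = 37.4%.
LTV = 26,500/47,500 = 55.8%.
Reserves = 11,200/700 = 16.0 months.
Option A: score 771 ≥ 620; DTI 37.4% > 36%; LTV 55.8% ≤ 100%; employment 92 ≥ 18 mo → does not qualify.
Option B: score 771 ≥ 640; DTI 37.4% ≤ 40%; LTV 55.8% ≤ 97%; employment 92 ≥ 6 mo; reserves 16.0 ≥ 3 mo → qualifies.
Option C: score 771 ≥ 700; DTI 37.4% ≤ 43%; LTV 55.8% ≤ 95%; reserves 16.0 ≥ 9 mo → qualifies.
Qualifying: Option B, Option C. Lowest rate is 11.01% → Option B.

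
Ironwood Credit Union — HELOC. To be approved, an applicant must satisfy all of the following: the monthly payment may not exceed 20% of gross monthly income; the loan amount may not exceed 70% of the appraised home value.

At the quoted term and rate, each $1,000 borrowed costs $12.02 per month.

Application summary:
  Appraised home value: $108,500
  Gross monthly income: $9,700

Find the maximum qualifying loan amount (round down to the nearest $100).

$75,900

Payment cap: 20% × $9,700 = $1,940/month.
At $12.02 per $1,000, that supports 1,940/12.02 × 1,000 ≈ $161,397 → $161,300.
LTV cap: 70% × $108,500 = $75,950 → $75,900.
Binding constraint: loan-to-value.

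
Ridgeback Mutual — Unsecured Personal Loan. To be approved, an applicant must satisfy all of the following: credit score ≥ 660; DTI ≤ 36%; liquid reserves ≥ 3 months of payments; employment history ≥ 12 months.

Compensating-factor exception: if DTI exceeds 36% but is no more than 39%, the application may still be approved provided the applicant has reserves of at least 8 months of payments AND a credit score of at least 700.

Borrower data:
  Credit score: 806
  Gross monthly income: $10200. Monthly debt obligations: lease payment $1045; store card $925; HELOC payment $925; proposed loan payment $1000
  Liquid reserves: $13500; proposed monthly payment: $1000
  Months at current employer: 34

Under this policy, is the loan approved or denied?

Approved

Credit score 806 ≥ 660 (meets base)
Total debts = (1,045 + 925 + 925 + 1,000) = 3,895. DTI: 3,895 ÷ 10,200 = 38.2%, over the 36% base limit.
Reserves: 13,500 ÷ 1,000 = 13.5 months (meets 3-month minimum)
Employment 34 ≥ 12 months
DTI 38.2% is within the 36%–39% exception band; checking compensating factors.
Reserves 13.5 ≥ 8 months; credit score 806 ≥ 700.
Both override conditions satisfied; DTI exception granted.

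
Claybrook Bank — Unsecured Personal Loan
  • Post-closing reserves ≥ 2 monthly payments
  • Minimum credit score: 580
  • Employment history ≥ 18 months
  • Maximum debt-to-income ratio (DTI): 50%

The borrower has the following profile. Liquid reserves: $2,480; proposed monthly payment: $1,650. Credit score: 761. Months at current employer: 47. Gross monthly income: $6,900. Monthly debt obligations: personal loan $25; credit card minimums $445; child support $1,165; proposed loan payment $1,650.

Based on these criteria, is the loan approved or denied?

Reserves = 2,480/1,650 = 1.5 months < 2
Credit score 761 ≥ 580 (meets)
Employment 47 ≥ 18 months
Total monthly debts = (25 + 445 + 1,165 + 1,650) = 3,285. DTI: 3,285 ÷ 6,900 = 47.6%, within the 50% cap
Fails on reserves.

Denied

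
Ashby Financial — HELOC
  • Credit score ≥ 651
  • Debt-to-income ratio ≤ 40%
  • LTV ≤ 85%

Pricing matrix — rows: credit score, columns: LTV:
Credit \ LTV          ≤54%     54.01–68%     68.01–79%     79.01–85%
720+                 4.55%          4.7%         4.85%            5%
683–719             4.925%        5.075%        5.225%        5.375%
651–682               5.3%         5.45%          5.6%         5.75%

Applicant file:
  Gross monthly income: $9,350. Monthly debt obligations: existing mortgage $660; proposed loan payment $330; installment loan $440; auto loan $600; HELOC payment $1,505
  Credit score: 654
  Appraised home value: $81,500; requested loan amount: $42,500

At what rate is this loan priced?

Credit score 654 ≥ 651; Total monthly debts = (660 + 330 + 440 + 600 + 1,505) = 3,535. Debt-to-income = 3,535/9,350 = 37.8% — meets 40% limit
LTV: 42,500 ÷ 81,500 = 52.1%, within 85% cap
Row: 654 falls in 651–682. Column: 52.1% falls in ≤54%. Rate = 5.3%.

5.3%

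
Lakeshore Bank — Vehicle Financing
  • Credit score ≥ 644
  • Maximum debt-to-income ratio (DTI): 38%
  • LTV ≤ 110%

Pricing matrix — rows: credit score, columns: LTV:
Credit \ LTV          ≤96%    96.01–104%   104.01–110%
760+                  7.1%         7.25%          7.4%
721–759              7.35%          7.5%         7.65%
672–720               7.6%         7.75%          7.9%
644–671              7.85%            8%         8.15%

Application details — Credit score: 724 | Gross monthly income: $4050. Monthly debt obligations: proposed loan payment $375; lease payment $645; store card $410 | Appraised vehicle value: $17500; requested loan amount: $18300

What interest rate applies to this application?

7.65%

Credit score 724 ≥ 644; Total monthly debts = (375 + 645 + 410) = 1,430. Debt-to-income = 1,430/4,050 = 35.3% — meets 38% limit
Loan-to-value = 18,300/17,500 = 104.6% — pass (110% max)
Row: 724 falls in 721–759. Column: 104.6% falls in 104.01–110%. Rate = 7.65%.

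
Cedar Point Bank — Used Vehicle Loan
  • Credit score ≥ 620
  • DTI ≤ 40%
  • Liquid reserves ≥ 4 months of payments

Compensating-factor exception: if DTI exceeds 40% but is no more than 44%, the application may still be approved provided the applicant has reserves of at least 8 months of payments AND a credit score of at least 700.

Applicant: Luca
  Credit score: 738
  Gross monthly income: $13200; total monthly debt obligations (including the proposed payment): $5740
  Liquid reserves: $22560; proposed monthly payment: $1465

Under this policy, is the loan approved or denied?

Approved

Credit score 738 ≥ 620 (meets base)
DTI = 5,740/13,200 = 43.5% > 40% — standard DTI limit exceeded.
Reserves = 22,560/1,465 = 15.4 months ≥ 4
DTI 43.5% is within the 40%–44% exception band; checking compensating factors.
Override check — reserves: 15.4 mo (ok); score: 738 (ok).
Both override conditions satisfied; DTI exception granted.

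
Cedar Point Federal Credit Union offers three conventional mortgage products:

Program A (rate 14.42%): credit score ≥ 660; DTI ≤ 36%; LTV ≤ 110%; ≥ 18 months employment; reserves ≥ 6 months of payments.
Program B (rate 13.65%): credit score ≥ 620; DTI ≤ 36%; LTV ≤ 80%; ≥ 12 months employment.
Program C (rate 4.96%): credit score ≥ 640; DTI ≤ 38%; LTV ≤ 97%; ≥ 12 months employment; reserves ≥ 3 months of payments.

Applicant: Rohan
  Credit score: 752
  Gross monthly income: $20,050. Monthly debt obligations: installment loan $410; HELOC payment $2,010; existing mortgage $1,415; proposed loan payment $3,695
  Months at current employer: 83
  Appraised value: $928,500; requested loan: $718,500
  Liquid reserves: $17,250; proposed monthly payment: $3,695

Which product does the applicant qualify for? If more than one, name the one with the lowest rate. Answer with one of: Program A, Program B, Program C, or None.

Program C

Total debts = (410 + 2,010 + 1,415 + 3,695) = 7,530; DTI = 7,530/20,050 = 37.6%.
LTV = 718,500/928,500 = 77.4%.
Reserves = 17,250/3,695 = 4.7 months.
Program A: score 752 ≥ 660; DTI 37.6% > 36%; LTV 77.4% ≤ 110%; employment 83 ≥ 18 mo; reserves 4.7 < 6 mo → does not qualify.
Program B: score 752 ≥ 620; DTI 37.6% > 36%; LTV 77.4% ≤ 80%; employment 83 ≥ 12 mo → does not qualify.
Program C: score 752 ≥ 640; DTI 37.6% ≤ 38%; LTV 77.4% ≤ 97%; employment 83 ≥ 12 mo; reserves 4.7 ≥ 3 mo → qualifies.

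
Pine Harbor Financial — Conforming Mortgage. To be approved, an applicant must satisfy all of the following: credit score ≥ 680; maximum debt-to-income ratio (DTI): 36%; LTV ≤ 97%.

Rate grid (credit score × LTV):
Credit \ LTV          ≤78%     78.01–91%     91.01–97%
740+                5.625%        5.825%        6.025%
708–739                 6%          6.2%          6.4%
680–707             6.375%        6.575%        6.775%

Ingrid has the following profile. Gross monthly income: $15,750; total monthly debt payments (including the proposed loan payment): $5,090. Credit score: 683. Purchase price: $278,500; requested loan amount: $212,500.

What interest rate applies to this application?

6.375%

Credit score 683 ≥ 680; DTI = 5,090/15,750 = 32.3% ≤ 36%
LTV = 212,500/278,500 = 76.3% ≤ 97%
Row: 683 falls in 680–707. Column: 76.3% falls in ≤78%. Rate = 6.375%.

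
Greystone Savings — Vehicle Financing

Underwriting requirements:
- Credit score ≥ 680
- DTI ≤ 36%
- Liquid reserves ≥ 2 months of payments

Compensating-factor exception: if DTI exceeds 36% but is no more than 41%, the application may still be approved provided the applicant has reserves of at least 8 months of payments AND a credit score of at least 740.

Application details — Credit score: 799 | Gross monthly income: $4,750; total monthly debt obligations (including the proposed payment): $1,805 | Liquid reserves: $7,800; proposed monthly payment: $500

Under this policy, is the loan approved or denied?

Credit score 799 ≥ 680 (meets base)
DTI: 1,805 ÷ 4,750 = 38%, over the 36% base limit.
Reserves: 7,800 ÷ 500 = 15.6 months (meets 2-month minimum)
38% falls in the override range (36%–41%), so the compensating-factor test applies.
Reserves 15.6 ≥ 8 months; credit score 799 ≥ 740.
Both override conditions satisfied; DTI exception granted.

Approved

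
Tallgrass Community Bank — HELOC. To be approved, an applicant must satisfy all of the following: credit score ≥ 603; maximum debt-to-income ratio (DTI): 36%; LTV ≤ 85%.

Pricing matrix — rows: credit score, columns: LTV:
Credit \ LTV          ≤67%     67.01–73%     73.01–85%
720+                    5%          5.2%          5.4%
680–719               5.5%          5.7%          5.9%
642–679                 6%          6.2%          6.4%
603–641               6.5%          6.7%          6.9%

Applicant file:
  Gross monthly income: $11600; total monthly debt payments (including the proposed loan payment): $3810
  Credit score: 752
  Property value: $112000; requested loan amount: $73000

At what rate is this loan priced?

5%

Credit score 752 ≥ 603; DTI: 3,810 ÷ 11,600 = 32.8%, within the 36% cap
LTV: 73,000 ÷ 112,000 = 65.2%, within 85% cap
Score 752 is in the 720+ band; LTV 65.2% is in the ≤67% band → 5%.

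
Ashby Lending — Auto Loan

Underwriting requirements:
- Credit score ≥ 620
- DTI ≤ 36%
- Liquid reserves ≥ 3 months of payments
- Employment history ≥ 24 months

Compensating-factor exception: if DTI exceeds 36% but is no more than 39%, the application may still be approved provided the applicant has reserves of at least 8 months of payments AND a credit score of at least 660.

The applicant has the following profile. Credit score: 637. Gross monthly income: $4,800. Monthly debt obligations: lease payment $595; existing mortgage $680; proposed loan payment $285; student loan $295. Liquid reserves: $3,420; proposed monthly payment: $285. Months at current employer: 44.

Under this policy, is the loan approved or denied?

Credit score 637 ≥ 620 (meets base)
Total debts = (595 + 680 + 285 + 295) = 1,855. DTI = 1,855/4,800 = 38.6% > 36% — standard DTI limit exceeded.
Reserves: 3,420 ÷ 285 = 12.0 months (meets 3-month minimum)
Employment 44 ≥ 24 months
DTI 38.6% is within the 36%–39% exception band; checking compensating factors.
Reserves 12.0 ≥ 8 months; credit score 637 < 660.
Override conditions not both satisfied; exception does not apply.

Denied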